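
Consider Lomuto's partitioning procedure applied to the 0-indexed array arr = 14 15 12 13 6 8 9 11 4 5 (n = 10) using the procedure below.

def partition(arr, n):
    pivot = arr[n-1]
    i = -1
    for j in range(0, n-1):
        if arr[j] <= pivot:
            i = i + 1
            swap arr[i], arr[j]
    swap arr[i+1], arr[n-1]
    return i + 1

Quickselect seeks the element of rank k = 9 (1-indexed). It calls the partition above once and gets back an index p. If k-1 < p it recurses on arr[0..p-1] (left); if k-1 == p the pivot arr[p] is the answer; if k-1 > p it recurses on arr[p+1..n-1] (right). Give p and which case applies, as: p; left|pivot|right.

pivot = arr[9] = 5; i = -1
j=0: arr[0]=14 > 5 → no swap
j=1: arr[1]=15 > 5 → no swap
j=2: arr[2]=12 > 5 → no swap
j=3: arr[3]=13 > 5 → no swap
j=4: arr[4]=6 > 5 → no swap
j=5: arr[5]=8 > 5 → no swap
j=6: arr[6]=9 > 5 → no swap
j=7: arr[7]=11 > 5 → no swap
j=8: arr[8]=4 ≤ 5 → i=0, swap arr[0],arr[8] → 4 15 12 13 6 8 9 11 14 5
final swap arr[1],arr[9] → 4 5 12 13 6 8 9 11 14 15; return 1
p = 1; k-1 = 8 > 1 ⇒ right

1; right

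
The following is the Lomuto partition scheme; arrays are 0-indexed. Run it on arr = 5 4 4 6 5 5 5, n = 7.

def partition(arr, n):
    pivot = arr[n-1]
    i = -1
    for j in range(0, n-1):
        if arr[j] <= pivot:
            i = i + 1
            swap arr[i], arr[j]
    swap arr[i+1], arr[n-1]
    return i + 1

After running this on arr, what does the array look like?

pivot = arr[6] = 5; i = -1
j=0: arr[0]=5 ≤ 5 → i=0, swap arr[0],arr[0] (no change) → 5 4 4 6 5 5 5
j=1: arr[1]=4 ≤ 5 → i=1, swap arr[1],arr[1] (no change) → 5 4 4 6 5 5 5
j=2: arr[2]=4 ≤ 5 → i=2, swap arr[2],arr[2] (no change) → 5 4 4 6 5 5 5
j=3: arr[3]=6 > 5 → no swap
j=4: arr[4]=5 ≤ 5 → i=3, swap arr[3],arr[4] → 5 4 4 5 6 5 5
j=5: arr[5]=5 ≤ 5 → i=4, swap arr[4],arr[5] → 5 4 4 5 5 6 5
final swap arr[5],arr[6] → 5 4 4 5 5 5 6; return 5

5 4 4 5 5 5 6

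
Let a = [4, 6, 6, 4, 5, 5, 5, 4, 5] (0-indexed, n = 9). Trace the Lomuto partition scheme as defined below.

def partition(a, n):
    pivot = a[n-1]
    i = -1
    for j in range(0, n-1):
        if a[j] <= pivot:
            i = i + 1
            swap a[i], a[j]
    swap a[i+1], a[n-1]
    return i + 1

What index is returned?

pivot=5, i=-1
j=0: 4≤5, i=0, swap(0,0) ⇒ [4, 6, 6, 4, 5, 5, 5, 4, 5]
j=1: 6>5, skip
j=2: 6>5, skip
j=3: 4≤5, i=1, swap(1,3) ⇒ [4, 4, 6, 6, 5, 5, 5, 4, 5]
j=4: 5≤5, i=2, swap(2,4) ⇒ [4, 4, 5, 6, 6, 5, 5, 4, 5]
j=5: 5≤5, i=3, swap(3,5) ⇒ [4, 4, 5, 5, 6, 6, 5, 4, 5]
j=6: 5≤5, i=4, swap(4,6) ⇒ [4, 4, 5, 5, 5, 6, 6, 4, 5]
j=7: 4≤5, i=5, swap(5,7) ⇒ [4, 4, 5, 5, 5, 4, 6, 6, 5]
swap(6,8) ⇒ [4, 4, 5, 5, 5, 4, 5, 6, 6]; return 6

6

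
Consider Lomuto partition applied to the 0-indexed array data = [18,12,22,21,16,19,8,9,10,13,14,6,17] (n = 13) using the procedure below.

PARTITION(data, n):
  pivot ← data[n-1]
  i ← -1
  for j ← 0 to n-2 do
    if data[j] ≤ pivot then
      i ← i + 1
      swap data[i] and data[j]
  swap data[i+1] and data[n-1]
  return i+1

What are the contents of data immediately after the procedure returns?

[12,16,8,9,10,13,14,6,17,19,22,21,18]

pivot = data[12] = 17; i = -1
j=0: data[0]=18 > 17 → no swap
j=1: data[1]=12 ≤ 17 → i=0, swap data[0],data[1] → [12,18,22,21,16,19,8,9,10,13,14,6,17]
j=2: data[2]=22 > 17 → no swap
j=3: data[3]=21 > 17 → no swap
j=4: data[4]=16 ≤ 17 → i=1, swap data[1],data[4] → [12,16,22,21,18,19,8,9,10,13,14,6,17]
j=5: data[5]=19 > 17 → no swap
j=6: data[6]=8 ≤ 17 → i=2, swap data[2],data[6] → [12,16,8,21,18,19,22,9,10,13,14,6,17]
j=7: data[7]=9 ≤ 17 → i=3, swap data[3],data[7] → [12,16,8,9,18,19,22,21,10,13,14,6,17]
j=8: data[8]=10 ≤ 17 → i=4, swap data[4],data[8] → [12,16,8,9,10,19,22,21,18,13,14,6,17]
j=9: data[9]=13 ≤ 17 → i=5, swap data[5],data[9] → [12,16,8,9,10,13,22,21,18,19,14,6,17]
j=10: data[10]=14 ≤ 17 → i=6, swap data[6],data[10] → [12,16,8,9,10,13,14,21,18,19,22,6,17]
j=11: data[11]=6 ≤ 17 → i=7, swap data[7],data[11] → [12,16,8,9,10,13,14,6,18,19,22,21,17]
final swap data[8],data[12] → [12,16,8,9,10,13,14,6,17,19,22,21,18]; return 8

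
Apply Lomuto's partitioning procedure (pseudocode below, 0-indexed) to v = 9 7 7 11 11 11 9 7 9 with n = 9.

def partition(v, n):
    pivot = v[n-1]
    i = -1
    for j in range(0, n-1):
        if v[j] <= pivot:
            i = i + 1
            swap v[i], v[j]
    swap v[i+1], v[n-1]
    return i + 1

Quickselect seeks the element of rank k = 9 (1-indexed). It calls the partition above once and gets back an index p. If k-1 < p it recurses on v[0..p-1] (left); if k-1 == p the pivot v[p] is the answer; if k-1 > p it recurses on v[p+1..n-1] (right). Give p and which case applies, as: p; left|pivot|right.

5; right

pivot=9, i=-1
j=0: 9≤9, i=0, swap(0,0) ⇒ 9 7 7 11 11 11 9 7 9
j=1: 7≤9, i=1, swap(1,1) ⇒ 9 7 7 11 11 11 9 7 9
j=2: 7≤9, i=2, swap(2,2) ⇒ 9 7 7 11 11 11 9 7 9
j=3: 11>9, skip
j=4: 11>9, skip
j=5: 11>9, skip
j=6: 9≤9, i=3, swap(3,6) ⇒ 9 7 7 9 11 11 11 7 9
j=7: 7≤9, i=4, swap(4,7) ⇒ 9 7 7 9 7 11 11 11 9
swap(5,8) ⇒ 9 7 7 9 7 9 11 11 11; return 5
p = 5; k-1 = 8 > 5 ⇒ right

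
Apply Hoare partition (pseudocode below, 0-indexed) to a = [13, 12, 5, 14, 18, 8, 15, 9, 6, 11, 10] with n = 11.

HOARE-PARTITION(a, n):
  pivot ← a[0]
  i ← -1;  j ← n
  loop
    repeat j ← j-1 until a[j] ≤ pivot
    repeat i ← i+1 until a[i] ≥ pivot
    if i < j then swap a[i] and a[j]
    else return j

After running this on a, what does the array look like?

[10, 12, 5, 11, 6, 8, 9, 15, 18, 14, 13]

pivot=13
j stops at 10 (10), i stops at 0 (13); swap ⇒ [10, 12, 5, 14, 18, 8, 15, 9, 6, 11, 13]
j stops at 9 (11), i stops at 3 (14); swap ⇒ [10, 12, 5, 11, 18, 8, 15, 9, 6, 14, 13]
j stops at 8 (6), i stops at 4 (18); swap ⇒ [10, 12, 5, 11, 6, 8, 15, 9, 18, 14, 13]
j stops at 7 (9), i stops at 6 (15); swap ⇒ [10, 12, 5, 11, 6, 8, 9, 15, 18, 14, 13]
j stops at 6, i stops at 7; i≥j ⇒ return 6. a=[10, 12, 5, 11, 6, 8, 9, 15, 18, 14, 13]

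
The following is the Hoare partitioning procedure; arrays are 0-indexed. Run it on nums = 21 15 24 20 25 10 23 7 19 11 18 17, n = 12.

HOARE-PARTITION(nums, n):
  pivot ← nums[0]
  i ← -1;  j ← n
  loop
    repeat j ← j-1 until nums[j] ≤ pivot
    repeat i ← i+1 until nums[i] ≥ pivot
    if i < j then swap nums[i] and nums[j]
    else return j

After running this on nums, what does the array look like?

pivot = nums[0] = 21; i = -1, j = 12
j→11 (nums[11]=17≤21), i→0 (nums[0]=21≥21); i<j, swap → 17 15 24 20 25 10 23 7 19 11 18 21
j→10 (nums[10]=18≤21), i→2 (nums[2]=24≥21); i<j, swap → 17 15 18 20 25 10 23 7 19 11 24 21
j→9 (nums[9]=11≤21), i→4 (nums[4]=25≥21); i<j, swap → 17 15 18 20 11 10 23 7 19 25 24 21
j→8 (nums[8]=19≤21), i→6 (nums[6]=23≥21); i<j, swap → 17 15 18 20 11 10 19 7 23 25 24 21
j→7, i→8; i≥j, return j=7. nums = 17 15 18 20 11 10 19 7 23 25 24 21

17 15 18 20 11 10 19 7 23 25 24 21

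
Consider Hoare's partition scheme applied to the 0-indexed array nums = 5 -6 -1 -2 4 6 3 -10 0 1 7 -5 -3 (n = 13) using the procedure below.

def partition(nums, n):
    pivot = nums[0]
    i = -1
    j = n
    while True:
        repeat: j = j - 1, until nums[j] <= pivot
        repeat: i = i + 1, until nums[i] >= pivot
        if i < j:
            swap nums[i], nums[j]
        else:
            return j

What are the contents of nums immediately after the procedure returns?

-3 -6 -1 -2 4 -5 3 -10 0 1 7 6 5

pivot = nums[0] = 5; i = -1, j = 13
j→12 (nums[12]=-3≤5), i→0 (nums[0]=5≥5); i<j, swap → -3 -6 -1 -2 4 6 3 -10 0 1 7 -5 5
j→11 (nums[11]=-5≤5), i→5 (nums[5]=6≥5); i<j, swap → -3 -6 -1 -2 4 -5 3 -10 0 1 7 6 5
j→9, i→10; i≥j, return j=9. nums = -3 -6 -1 -2 4 -5 3 -10 0 1 7 6 5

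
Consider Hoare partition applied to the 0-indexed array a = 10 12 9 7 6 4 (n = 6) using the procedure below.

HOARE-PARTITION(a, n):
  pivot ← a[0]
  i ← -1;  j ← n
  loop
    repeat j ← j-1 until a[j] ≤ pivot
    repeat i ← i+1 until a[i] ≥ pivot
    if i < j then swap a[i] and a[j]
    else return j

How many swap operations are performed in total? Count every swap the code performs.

2

pivot=10
j stops at 5 (4), i stops at 0 (10); swap ⇒ 4 12 9 7 6 10
j stops at 4 (6), i stops at 1 (12); swap ⇒ 4 6 9 7 12 10
j stops at 3, i stops at 4; i≥j ⇒ return 3. a=4 6 9 7 12 10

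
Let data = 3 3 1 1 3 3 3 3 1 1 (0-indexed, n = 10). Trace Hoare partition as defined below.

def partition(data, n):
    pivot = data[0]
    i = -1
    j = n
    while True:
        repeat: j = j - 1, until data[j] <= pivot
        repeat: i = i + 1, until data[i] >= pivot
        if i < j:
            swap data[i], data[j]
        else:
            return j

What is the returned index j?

pivot = data[0] = 3; i = -1, j = 10
j→9 (data[9]=1≤3), i→0 (data[0]=3≥3); i<j, swap → 1 3 1 1 3 3 3 3 1 3
j→8 (data[8]=1≤3), i→1 (data[1]=3≥3); i<j, swap → 1 1 1 1 3 3 3 3 3 3
j→7 (data[7]=3≤3), i→4 (data[4]=3≥3); i<j, swap → 1 1 1 1 3 3 3 3 3 3
j→6 (data[6]=3≤3), i→5 (data[5]=3≥3); i<j, swap → 1 1 1 1 3 3 3 3 3 3
j→5, i→6; i≥j, return j=5. data = 1 1 1 1 3 3 3 3 3 3

5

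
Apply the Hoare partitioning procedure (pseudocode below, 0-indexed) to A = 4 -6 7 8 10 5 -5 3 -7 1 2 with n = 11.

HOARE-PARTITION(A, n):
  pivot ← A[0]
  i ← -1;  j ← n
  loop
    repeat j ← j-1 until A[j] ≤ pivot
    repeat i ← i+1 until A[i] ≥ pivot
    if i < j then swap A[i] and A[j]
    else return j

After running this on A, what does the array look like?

2 -6 1 -7 3 -5 5 10 8 7 4

pivot=4
j stops at 10 (2), i stops at 0 (4); swap ⇒ 2 -6 7 8 10 5 -5 3 -7 1 4
j stops at 9 (1), i stops at 2 (7); swap ⇒ 2 -6 1 8 10 5 -5 3 -7 7 4
j stops at 8 (-7), i stops at 3 (8); swap ⇒ 2 -6 1 -7 10 5 -5 3 8 7 4
j stops at 7 (3), i stops at 4 (10); swap ⇒ 2 -6 1 -7 3 5 -5 10 8 7 4
j stops at 6 (-5), i stops at 5 (5); swap ⇒ 2 -6 1 -7 3 -5 5 10 8 7 4
j stops at 5, i stops at 6; i≥j ⇒ return 5. A=2 -6 1 -7 3 -5 5 10 8 7 4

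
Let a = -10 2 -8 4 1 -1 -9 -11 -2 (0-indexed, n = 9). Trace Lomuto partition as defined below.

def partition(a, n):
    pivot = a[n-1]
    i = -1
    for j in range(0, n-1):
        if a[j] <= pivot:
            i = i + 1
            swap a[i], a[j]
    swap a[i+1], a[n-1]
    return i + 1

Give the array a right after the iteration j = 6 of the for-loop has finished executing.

pivot=-2, i=-1
j=0: -10≤-2, i=0, swap(0,0) ⇒ -10 2 -8 4 1 -1 -9 -11 -2
j=1: 2>-2, skip
j=2: -8≤-2, i=1, swap(1,2) ⇒ -10 -8 2 4 1 -1 -9 -11 -2
j=3: 4>-2, skip
j=4: 1>-2, skip
j=5: -1>-2, skip
j=6: -9≤-2, i=2, swap(2,6) ⇒ -10 -8 -9 4 1 -1 2 -11 -2
(after j=6) a = -10 -8 -9 4 1 -1 2 -11 -2

-10 -8 -9 4 1 -1 2 -11 -2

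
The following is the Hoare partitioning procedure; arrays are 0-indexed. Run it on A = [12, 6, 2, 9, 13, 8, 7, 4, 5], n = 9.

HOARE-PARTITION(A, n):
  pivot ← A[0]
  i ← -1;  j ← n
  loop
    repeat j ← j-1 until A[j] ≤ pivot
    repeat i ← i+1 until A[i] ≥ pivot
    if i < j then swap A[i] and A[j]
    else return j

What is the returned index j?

6

pivot = A[0] = 12; i = -1, j = 9
j→8 (A[8]=5≤12), i→0 (A[0]=12≥12); i<j, swap → [5, 6, 2, 9, 13, 8, 7, 4, 12]
j→7 (A[7]=4≤12), i→4 (A[4]=13≥12); i<j, swap → [5, 6, 2, 9, 4, 8, 7, 13, 12]
j→6, i→7; i≥j, return j=6. A = [5, 6, 2, 9, 4, 8, 7, 13, 12]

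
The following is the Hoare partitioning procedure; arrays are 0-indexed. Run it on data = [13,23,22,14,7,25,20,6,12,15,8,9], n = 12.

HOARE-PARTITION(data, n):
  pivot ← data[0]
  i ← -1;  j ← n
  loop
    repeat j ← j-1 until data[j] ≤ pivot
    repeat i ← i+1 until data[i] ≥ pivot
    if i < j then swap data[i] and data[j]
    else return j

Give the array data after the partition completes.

pivot = data[0] = 13; i = -1, j = 12
j→11 (data[11]=9≤13), i→0 (data[0]=13≥13); i<j, swap → [9,23,22,14,7,25,20,6,12,15,8,13]
j→10 (data[10]=8≤13), i→1 (data[1]=23≥13); i<j, swap → [9,8,22,14,7,25,20,6,12,15,23,13]
j→8 (data[8]=12≤13), i→2 (data[2]=22≥13); i<j, swap → [9,8,12,14,7,25,20,6,22,15,23,13]
j→7 (data[7]=6≤13), i→3 (data[3]=14≥13); i<j, swap → [9,8,12,6,7,25,20,14,22,15,23,13]
j→4, i→5; i≥j, return j=4. data = [9,8,12,6,7,25,20,14,22,15,23,13]

[9,8,12,6,7,25,20,14,22,15,23,13]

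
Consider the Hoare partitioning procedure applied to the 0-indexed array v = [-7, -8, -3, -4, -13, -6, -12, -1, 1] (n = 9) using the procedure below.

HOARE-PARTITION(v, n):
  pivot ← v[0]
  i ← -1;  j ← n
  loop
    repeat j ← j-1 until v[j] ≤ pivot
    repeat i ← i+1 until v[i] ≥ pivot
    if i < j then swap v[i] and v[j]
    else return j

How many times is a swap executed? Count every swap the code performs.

pivot = v[0] = -7; i = -1, j = 9
j→6 (v[6]=-12≤-7), i→0 (v[0]=-7≥-7); i<j, swap → [-12, -8, -3, -4, -13, -6, -7, -1, 1]
j→4 (v[4]=-13≤-7), i→2 (v[2]=-3≥-7); i<j, swap → [-12, -8, -13, -4, -3, -6, -7, -1, 1]
j→2, i→3; i≥j, return j=2. v = [-12, -8, -13, -4, -3, -6, -7, -1, 1]

2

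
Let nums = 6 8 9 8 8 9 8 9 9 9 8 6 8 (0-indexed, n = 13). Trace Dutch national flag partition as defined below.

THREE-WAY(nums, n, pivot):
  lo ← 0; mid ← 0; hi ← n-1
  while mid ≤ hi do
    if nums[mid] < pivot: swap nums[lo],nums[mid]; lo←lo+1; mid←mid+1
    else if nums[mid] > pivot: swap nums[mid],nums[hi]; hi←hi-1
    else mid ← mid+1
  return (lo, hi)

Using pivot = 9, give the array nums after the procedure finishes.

6 8 8 8 8 8 6 8 9 9 9 9 9

pivot = 9; lo=0, mid=0, hi=12
nums[mid]=6<9: swap nums[0],nums[0]; lo=1,mid=1 → 6 8 9 8 8 9 8 9 9 9 8 6 8
nums[mid]=8<9: swap nums[1],nums[1]; lo=2,mid=2 → 6 8 9 8 8 9 8 9 9 9 8 6 8
nums[mid]=9=9: mid=3
nums[mid]=8<9: swap nums[2],nums[3]; lo=3,mid=4 → 6 8 8 9 8 9 8 9 9 9 8 6 8
nums[mid]=8<9: swap nums[3],nums[4]; lo=4,mid=5 → 6 8 8 8 9 9 8 9 9 9 8 6 8
nums[mid]=9=9: mid=6
nums[mid]=8<9: swap nums[4],nums[6]; lo=5,mid=7 → 6 8 8 8 8 9 9 9 9 9 8 6 8
nums[mid]=9=9: mid=8
nums[mid]=9=9: mid=9
nums[mid]=9=9: mid=10
nums[mid]=8<9: swap nums[5],nums[10]; lo=6,mid=11 → 6 8 8 8 8 8 9 9 9 9 9 6 8
nums[mid]=6<9: swap nums[6],nums[11]; lo=7,mid=12 → 6 8 8 8 8 8 6 9 9 9 9 9 8
nums[mid]=8<9: swap nums[7],nums[12]; lo=8,mid=13 → 6 8 8 8 8 8 6 8 9 9 9 9 9
end: lo=8, hi=12; nums = 6 8 8 8 8 8 6 8 9 9 9 9 9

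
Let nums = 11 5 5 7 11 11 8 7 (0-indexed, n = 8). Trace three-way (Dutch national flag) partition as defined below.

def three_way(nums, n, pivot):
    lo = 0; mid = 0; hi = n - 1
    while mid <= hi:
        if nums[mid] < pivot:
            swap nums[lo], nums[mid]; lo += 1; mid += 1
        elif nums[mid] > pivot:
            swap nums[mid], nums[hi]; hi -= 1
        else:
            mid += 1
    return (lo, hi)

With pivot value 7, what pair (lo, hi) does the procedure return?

(2, 3)

lo=0 mid=0 hi=7
11>7: swap(0,7), hi=6 ⇒ 7 5 5 7 11 11 8 11
7=7: mid=1
5<7: swap(0,1), lo=1 mid=2 ⇒ 5 7 5 7 11 11 8 11
5<7: swap(1,2), lo=2 mid=3 ⇒ 5 5 7 7 11 11 8 11
7=7: mid=4
11>7: swap(4,6), hi=5 ⇒ 5 5 7 7 8 11 11 11
8>7: swap(4,5), hi=4 ⇒ 5 5 7 7 11 8 11 11
11>7: swap(4,4), hi=3 ⇒ 5 5 7 7 11 8 11 11
done. lo=2 hi=3; nums=5 5 7 7 11 8 11 11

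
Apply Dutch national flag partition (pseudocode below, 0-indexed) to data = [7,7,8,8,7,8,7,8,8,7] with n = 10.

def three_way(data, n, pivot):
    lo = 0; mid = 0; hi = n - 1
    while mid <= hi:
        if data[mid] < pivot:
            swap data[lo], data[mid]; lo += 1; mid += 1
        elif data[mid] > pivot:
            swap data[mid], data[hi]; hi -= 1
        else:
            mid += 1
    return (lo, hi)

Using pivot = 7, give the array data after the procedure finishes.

lo=0 mid=0 hi=9
7=7: mid=1
7=7: mid=2
8>7: swap(2,9), hi=8 ⇒ [7,7,7,8,7,8,7,8,8,8]
7=7: mid=3
8>7: swap(3,8), hi=7 ⇒ [7,7,7,8,7,8,7,8,8,8]
8>7: swap(3,7), hi=6 ⇒ [7,7,7,8,7,8,7,8,8,8]
8>7: swap(3,6), hi=5 ⇒ [7,7,7,7,7,8,8,8,8,8]
7=7: mid=4
7=7: mid=5
8>7: swap(5,5), hi=4 ⇒ [7,7,7,7,7,8,8,8,8,8]
done. lo=0 hi=4; data=[7,7,7,7,7,8,8,8,8,8]

[7,7,7,7,7,8,8,8,8,8]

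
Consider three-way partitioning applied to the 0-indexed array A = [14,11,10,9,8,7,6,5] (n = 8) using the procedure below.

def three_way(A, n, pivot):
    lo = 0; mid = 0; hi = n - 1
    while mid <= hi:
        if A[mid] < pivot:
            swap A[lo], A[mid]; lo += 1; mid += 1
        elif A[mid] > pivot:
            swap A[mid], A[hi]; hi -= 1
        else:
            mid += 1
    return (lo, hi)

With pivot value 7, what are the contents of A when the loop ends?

pivot = 7; lo=0, mid=0, hi=7
A[mid]=14>7: swap A[0],A[7]; hi=6 → [5,11,10,9,8,7,6,14]
A[mid]=5<7: swap A[0],A[0]; lo=1,mid=1 → [5,11,10,9,8,7,6,14]
A[mid]=11>7: swap A[1],A[6]; hi=5 → [5,6,10,9,8,7,11,14]
A[mid]=6<7: swap A[1],A[1]; lo=2,mid=2 → [5,6,10,9,8,7,11,14]
A[mid]=10>7: swap A[2],A[5]; hi=4 → [5,6,7,9,8,10,11,14]
A[mid]=7=7: mid=3
A[mid]=9>7: swap A[3],A[4]; hi=3 → [5,6,7,8,9,10,11,14]
A[mid]=8>7: swap A[3],A[3]; hi=2 → [5,6,7,8,9,10,11,14]
end: lo=2, hi=2; A = [5,6,7,8,9,10,11,14]

[5,6,7,8,9,10,11,14]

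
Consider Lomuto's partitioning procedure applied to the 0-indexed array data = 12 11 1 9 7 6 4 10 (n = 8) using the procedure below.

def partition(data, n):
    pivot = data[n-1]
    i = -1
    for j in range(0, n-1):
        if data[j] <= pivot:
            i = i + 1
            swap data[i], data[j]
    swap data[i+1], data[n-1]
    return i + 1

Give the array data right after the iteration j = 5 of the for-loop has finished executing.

pivot = data[7] = 10; i = -1
j=0: data[0]=12 > 10 → no swap
j=1: data[1]=11 > 10 → no swap
j=2: data[2]=1 ≤ 10 → i=0, swap data[0],data[2] → 1 11 12 9 7 6 4 10
j=3: data[3]=9 ≤ 10 → i=1, swap data[1],data[3] → 1 9 12 11 7 6 4 10
j=4: data[4]=7 ≤ 10 → i=2, swap data[2],data[4] → 1 9 7 11 12 6 4 10
j=5: data[5]=6 ≤ 10 → i=3, swap data[3],data[5] → 1 9 7 6 12 11 4 10
(after j=5) data = 1 9 7 6 12 11 4 10

1 9 7 6 12 11 4 10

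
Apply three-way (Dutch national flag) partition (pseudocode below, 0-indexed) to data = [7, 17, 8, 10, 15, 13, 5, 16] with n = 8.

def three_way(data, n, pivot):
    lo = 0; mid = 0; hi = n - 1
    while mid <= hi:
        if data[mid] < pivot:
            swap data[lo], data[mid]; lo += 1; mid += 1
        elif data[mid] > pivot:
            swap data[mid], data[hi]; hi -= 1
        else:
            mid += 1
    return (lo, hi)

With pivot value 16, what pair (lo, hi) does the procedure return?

(6, 6)

lo=0 mid=0 hi=7
7<16: swap(0,0), lo=1 mid=1 ⇒ [7, 17, 8, 10, 15, 13, 5, 16]
17>16: swap(1,7), hi=6 ⇒ [7, 16, 8, 10, 15, 13, 5, 17]
16=16: mid=2
8<16: swap(1,2), lo=2 mid=3 ⇒ [7, 8, 16, 10, 15, 13, 5, 17]
10<16: swap(2,3), lo=3 mid=4 ⇒ [7, 8, 10, 16, 15, 13, 5, 17]
15<16: swap(3,4), lo=4 mid=5 ⇒ [7, 8, 10, 15, 16, 13, 5, 17]
13<16: swap(4,5), lo=5 mid=6 ⇒ [7, 8, 10, 15, 13, 16, 5, 17]
5<16: swap(5,6), lo=6 mid=7 ⇒ [7, 8, 10, 15, 13, 5, 16, 17]
done. lo=6 hi=6; data=[7, 8, 10, 15, 13, 5, 16, 17]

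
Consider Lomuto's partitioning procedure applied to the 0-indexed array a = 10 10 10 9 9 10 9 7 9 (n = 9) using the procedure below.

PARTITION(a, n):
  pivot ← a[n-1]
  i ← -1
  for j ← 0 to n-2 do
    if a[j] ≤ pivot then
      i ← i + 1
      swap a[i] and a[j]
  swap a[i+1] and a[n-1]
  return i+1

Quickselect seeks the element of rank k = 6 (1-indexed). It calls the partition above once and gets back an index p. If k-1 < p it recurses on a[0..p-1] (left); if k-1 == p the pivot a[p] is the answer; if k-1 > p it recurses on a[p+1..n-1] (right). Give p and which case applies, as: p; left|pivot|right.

4; right

pivot=9, i=-1
j=0: 10>9, skip
j=1: 10>9, skip
j=2: 10>9, skip
j=3: 9≤9, i=0, swap(0,3) ⇒ 9 10 10 10 9 10 9 7 9
j=4: 9≤9, i=1, swap(1,4) ⇒ 9 9 10 10 10 10 9 7 9
j=5: 10>9, skip
j=6: 9≤9, i=2, swap(2,6) ⇒ 9 9 9 10 10 10 10 7 9
j=7: 7≤9, i=3, swap(3,7) ⇒ 9 9 9 7 10 10 10 10 9
swap(4,8) ⇒ 9 9 9 7 9 10 10 10 10; return 4
p = 4; k-1 = 5 > 4 ⇒ right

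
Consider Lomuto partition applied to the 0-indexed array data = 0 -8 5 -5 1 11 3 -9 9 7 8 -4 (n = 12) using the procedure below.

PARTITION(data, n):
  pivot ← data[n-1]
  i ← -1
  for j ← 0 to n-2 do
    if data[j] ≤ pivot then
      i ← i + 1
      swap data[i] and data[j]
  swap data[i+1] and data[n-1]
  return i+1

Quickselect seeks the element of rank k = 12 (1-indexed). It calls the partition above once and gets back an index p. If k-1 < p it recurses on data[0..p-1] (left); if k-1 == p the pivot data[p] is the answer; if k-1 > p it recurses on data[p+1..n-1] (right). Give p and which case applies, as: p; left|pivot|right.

3; right

pivot = data[11] = -4; i = -1
j=0: data[0]=0 > -4 → no swap
j=1: data[1]=-8 ≤ -4 → i=0, swap data[0],data[1] → -8 0 5 -5 1 11 3 -9 9 7 8 -4
j=2: data[2]=5 > -4 → no swap
j=3: data[3]=-5 ≤ -4 → i=1, swap data[1],data[3] → -8 -5 5 0 1 11 3 -9 9 7 8 -4
j=4: data[4]=1 > -4 → no swap
j=5: data[5]=11 > -4 → no swap
j=6: data[6]=3 > -4 → no swap
j=7: data[7]=-9 ≤ -4 → i=2, swap data[2],data[7] → -8 -5 -9 0 1 11 3 5 9 7 8 -4
j=8: data[8]=9 > -4 → no swap
j=9: data[9]=7 > -4 → no swap
j=10: data[10]=8 > -4 → no swap
final swap data[3],data[11] → -8 -5 -9 -4 1 11 3 5 9 7 8 0; return 3
p = 3; k-1 = 11 > 3 ⇒ right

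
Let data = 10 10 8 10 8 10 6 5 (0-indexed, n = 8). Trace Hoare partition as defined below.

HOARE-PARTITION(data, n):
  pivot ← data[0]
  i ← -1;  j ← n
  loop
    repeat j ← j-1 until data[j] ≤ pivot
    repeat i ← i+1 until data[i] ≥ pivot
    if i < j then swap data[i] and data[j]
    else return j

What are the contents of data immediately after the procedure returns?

5 6 8 10 8 10 10 10

pivot = data[0] = 10; i = -1, j = 8
j→7 (data[7]=5≤10), i→0 (data[0]=10≥10); i<j, swap → 5 10 8 10 8 10 6 10
j→6 (data[6]=6≤10), i→1 (data[1]=10≥10); i<j, swap → 5 6 8 10 8 10 10 10
j→5 (data[5]=10≤10), i→3 (data[3]=10≥10); i<j, swap → 5 6 8 10 8 10 10 10
j→4, i→5; i≥j, return j=4. data = 5 6 8 10 8 10 10 10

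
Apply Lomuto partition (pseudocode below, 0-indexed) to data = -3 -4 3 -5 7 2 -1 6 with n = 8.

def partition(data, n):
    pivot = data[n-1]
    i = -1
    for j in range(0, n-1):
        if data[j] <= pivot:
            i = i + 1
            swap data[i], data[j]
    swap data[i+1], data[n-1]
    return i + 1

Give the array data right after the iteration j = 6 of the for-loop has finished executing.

pivot=6, i=-1
j=0: -3≤6, i=0, swap(0,0) ⇒ -3 -4 3 -5 7 2 -1 6
j=1: -4≤6, i=1, swap(1,1) ⇒ -3 -4 3 -5 7 2 -1 6
j=2: 3≤6, i=2, swap(2,2) ⇒ -3 -4 3 -5 7 2 -1 6
j=3: -5≤6, i=3, swap(3,3) ⇒ -3 -4 3 -5 7 2 -1 6
j=4: 7>6, skip
j=5: 2≤6, i=4, swap(4,5) ⇒ -3 -4 3 -5 2 7 -1 6
j=6: -1≤6, i=5, swap(5,6) ⇒ -3 -4 3 -5 2 -1 7 6
(after j=6) data = -3 -4 3 -5 2 -1 7 6

-3 -4 3 -5 2 -1 7 6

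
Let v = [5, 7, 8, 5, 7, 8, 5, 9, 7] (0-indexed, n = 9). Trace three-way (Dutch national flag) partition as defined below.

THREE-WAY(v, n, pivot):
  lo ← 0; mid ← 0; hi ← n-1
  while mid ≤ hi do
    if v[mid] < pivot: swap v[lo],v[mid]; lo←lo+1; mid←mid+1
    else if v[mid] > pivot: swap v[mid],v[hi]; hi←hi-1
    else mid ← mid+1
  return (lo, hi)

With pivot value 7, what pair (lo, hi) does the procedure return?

(3, 5)

lo=0 mid=0 hi=8
5<7: swap(0,0), lo=1 mid=1 ⇒ [5, 7, 8, 5, 7, 8, 5, 9, 7]
7=7: mid=2
8>7: swap(2,8), hi=7 ⇒ [5, 7, 7, 5, 7, 8, 5, 9, 8]
7=7: mid=3
5<7: swap(1,3), lo=2 mid=4 ⇒ [5, 5, 7, 7, 7, 8, 5, 9, 8]
7=7: mid=5
8>7: swap(5,7), hi=6 ⇒ [5, 5, 7, 7, 7, 9, 5, 8, 8]
9>7: swap(5,6), hi=5 ⇒ [5, 5, 7, 7, 7, 5, 9, 8, 8]
5<7: swap(2,5), lo=3 mid=6 ⇒ [5, 5, 5, 7, 7, 7, 9, 8, 8]
done. lo=3 hi=5; v=[5, 5, 5, 7, 7, 7, 9, 8, 8]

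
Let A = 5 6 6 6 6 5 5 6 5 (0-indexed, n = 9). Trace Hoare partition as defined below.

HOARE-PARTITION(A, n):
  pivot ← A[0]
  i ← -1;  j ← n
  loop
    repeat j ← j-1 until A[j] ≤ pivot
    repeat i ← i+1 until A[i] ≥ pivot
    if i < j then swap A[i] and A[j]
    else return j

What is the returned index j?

pivot=5
j stops at 8 (5), i stops at 0 (5); swap ⇒ 5 6 6 6 6 5 5 6 5
j stops at 6 (5), i stops at 1 (6); swap ⇒ 5 5 6 6 6 5 6 6 5
j stops at 5 (5), i stops at 2 (6); swap ⇒ 5 5 5 6 6 6 6 6 5
j stops at 2, i stops at 3; i≥j ⇒ return 2. A=5 5 5 6 6 6 6 6 5

2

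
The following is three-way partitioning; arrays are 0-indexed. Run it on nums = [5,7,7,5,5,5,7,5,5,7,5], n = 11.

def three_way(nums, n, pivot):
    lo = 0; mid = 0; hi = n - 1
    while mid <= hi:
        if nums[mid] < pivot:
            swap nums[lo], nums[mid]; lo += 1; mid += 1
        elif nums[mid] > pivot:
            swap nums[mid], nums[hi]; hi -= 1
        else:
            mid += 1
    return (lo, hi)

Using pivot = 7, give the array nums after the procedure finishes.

lo=0 mid=0 hi=10
5<7: swap(0,0), lo=1 mid=1 ⇒ [5,7,7,5,5,5,7,5,5,7,5]
7=7: mid=2
7=7: mid=3
5<7: swap(1,3), lo=2 mid=4 ⇒ [5,5,7,7,5,5,7,5,5,7,5]
5<7: swap(2,4), lo=3 mid=5 ⇒ [5,5,5,7,7,5,7,5,5,7,5]
5<7: swap(3,5), lo=4 mid=6 ⇒ [5,5,5,5,7,7,7,5,5,7,5]
7=7: mid=7
5<7: swap(4,7), lo=5 mid=8 ⇒ [5,5,5,5,5,7,7,7,5,7,5]
5<7: swap(5,8), lo=6 mid=9 ⇒ [5,5,5,5,5,5,7,7,7,7,5]
7=7: mid=10
5<7: swap(6,10), lo=7 mid=11 ⇒ [5,5,5,5,5,5,5,7,7,7,7]
done. lo=7 hi=10; nums=[5,5,5,5,5,5,5,7,7,7,7]

[5,5,5,5,5,5,5,7,7,7,7]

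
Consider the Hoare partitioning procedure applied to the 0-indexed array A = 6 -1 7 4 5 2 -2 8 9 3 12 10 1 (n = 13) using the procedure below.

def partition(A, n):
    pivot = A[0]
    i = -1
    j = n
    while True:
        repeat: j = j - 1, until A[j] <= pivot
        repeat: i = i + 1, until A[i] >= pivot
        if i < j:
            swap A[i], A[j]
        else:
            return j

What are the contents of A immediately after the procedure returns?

1 -1 3 4 5 2 -2 8 9 7 12 10 6

pivot=6
j stops at 12 (1), i stops at 0 (6); swap ⇒ 1 -1 7 4 5 2 -2 8 9 3 12 10 6
j stops at 9 (3), i stops at 2 (7); swap ⇒ 1 -1 3 4 5 2 -2 8 9 7 12 10 6
j stops at 6, i stops at 7; i≥j ⇒ return 6. A=1 -1 3 4 5 2 -2 8 9 7 12 10 6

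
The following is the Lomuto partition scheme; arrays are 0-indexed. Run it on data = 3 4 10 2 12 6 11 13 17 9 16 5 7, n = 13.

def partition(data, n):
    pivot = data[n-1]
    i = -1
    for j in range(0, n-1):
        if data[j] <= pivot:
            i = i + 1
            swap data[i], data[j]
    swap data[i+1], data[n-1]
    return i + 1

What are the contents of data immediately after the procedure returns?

pivot=7, i=-1
j=0: 3≤7, i=0, swap(0,0) ⇒ 3 4 10 2 12 6 11 13 17 9 16 5 7
j=1: 4≤7, i=1, swap(1,1) ⇒ 3 4 10 2 12 6 11 13 17 9 16 5 7
j=2: 10>7, skip
j=3: 2≤7, i=2, swap(2,3) ⇒ 3 4 2 10 12 6 11 13 17 9 16 5 7
j=4: 12>7, skip
j=5: 6≤7, i=3, swap(3,5) ⇒ 3 4 2 6 12 10 11 13 17 9 16 5 7
j=6: 11>7, skip
j=7: 13>7, skip
j=8: 17>7, skip
j=9: 9>7, skip
j=10: 16>7, skip
j=11: 5≤7, i=4, swap(4,11) ⇒ 3 4 2 6 5 10 11 13 17 9 16 12 7
swap(5,12) ⇒ 3 4 2 6 5 7 11 13 17 9 16 12 10; return 5

3 4 2 6 5 7 11 13 17 9 16 12 10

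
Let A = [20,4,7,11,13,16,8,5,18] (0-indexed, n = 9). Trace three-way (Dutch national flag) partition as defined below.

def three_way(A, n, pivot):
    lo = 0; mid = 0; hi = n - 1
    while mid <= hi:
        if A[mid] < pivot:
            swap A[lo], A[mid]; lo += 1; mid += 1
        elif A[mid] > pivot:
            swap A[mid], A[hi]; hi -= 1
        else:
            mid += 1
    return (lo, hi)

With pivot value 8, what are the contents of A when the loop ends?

[5,4,7,8,16,13,11,18,20]

pivot = 8; lo=0, mid=0, hi=8
A[mid]=20>8: swap A[0],A[8]; hi=7 → [18,4,7,11,13,16,8,5,20]
A[mid]=18>8: swap A[0],A[7]; hi=6 → [5,4,7,11,13,16,8,18,20]
A[mid]=5<8: swap A[0],A[0]; lo=1,mid=1 → [5,4,7,11,13,16,8,18,20]
A[mid]=4<8: swap A[1],A[1]; lo=2,mid=2 → [5,4,7,11,13,16,8,18,20]
A[mid]=7<8: swap A[2],A[2]; lo=3,mid=3 → [5,4,7,11,13,16,8,18,20]
A[mid]=11>8: swap A[3],A[6]; hi=5 → [5,4,7,8,13,16,11,18,20]
A[mid]=8=8: mid=4
A[mid]=13>8: swap A[4],A[5]; hi=4 → [5,4,7,8,16,13,11,18,20]
A[mid]=16>8: swap A[4],A[4]; hi=3 → [5,4,7,8,16,13,11,18,20]
end: lo=3, hi=3; A = [5,4,7,8,16,13,11,18,20]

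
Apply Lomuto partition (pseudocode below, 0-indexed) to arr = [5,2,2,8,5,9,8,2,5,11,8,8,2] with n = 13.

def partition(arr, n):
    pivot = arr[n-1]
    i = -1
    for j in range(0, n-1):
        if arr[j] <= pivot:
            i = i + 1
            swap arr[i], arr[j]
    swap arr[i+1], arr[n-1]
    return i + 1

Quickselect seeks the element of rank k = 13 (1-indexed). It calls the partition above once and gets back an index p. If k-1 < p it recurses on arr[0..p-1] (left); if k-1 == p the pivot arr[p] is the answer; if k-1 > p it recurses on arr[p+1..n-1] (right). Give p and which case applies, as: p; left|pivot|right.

pivot=2, i=-1
j=0: 5>2, skip
j=1: 2≤2, i=0, swap(0,1) ⇒ [2,5,2,8,5,9,8,2,5,11,8,8,2]
j=2: 2≤2, i=1, swap(1,2) ⇒ [2,2,5,8,5,9,8,2,5,11,8,8,2]
j=3: 8>2, skip
j=4: 5>2, skip
j=5: 9>2, skip
j=6: 8>2, skip
j=7: 2≤2, i=2, swap(2,7) ⇒ [2,2,2,8,5,9,8,5,5,11,8,8,2]
j=8: 5>2, skip
j=9: 11>2, skip
j=10: 8>2, skip
j=11: 8>2, skip
swap(3,12) ⇒ [2,2,2,2,5,9,8,5,5,11,8,8,8]; return 3
p = 3; k-1 = 12 > 3 ⇒ right

3; right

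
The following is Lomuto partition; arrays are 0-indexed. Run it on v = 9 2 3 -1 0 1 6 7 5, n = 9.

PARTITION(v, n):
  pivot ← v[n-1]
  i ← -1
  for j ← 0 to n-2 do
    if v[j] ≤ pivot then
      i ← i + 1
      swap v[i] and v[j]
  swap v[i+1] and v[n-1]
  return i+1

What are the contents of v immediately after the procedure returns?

pivot = v[8] = 5; i = -1
j=0: v[0]=9 > 5 → no swap
j=1: v[1]=2 ≤ 5 → i=0, swap v[0],v[1] → 2 9 3 -1 0 1 6 7 5
j=2: v[2]=3 ≤ 5 → i=1, swap v[1],v[2] → 2 3 9 -1 0 1 6 7 5
j=3: v[3]=-1 ≤ 5 → i=2, swap v[2],v[3] → 2 3 -1 9 0 1 6 7 5
j=4: v[4]=0 ≤ 5 → i=3, swap v[3],v[4] → 2 3 -1 0 9 1 6 7 5
j=5: v[5]=1 ≤ 5 → i=4, swap v[4],v[5] → 2 3 -1 0 1 9 6 7 5
j=6: v[6]=6 > 5 → no swap
j=7: v[7]=7 > 5 → no swap
final swap v[5],v[8] → 2 3 -1 0 1 5 6 7 9; return 5

2 3 -1 0 1 5 6 7 9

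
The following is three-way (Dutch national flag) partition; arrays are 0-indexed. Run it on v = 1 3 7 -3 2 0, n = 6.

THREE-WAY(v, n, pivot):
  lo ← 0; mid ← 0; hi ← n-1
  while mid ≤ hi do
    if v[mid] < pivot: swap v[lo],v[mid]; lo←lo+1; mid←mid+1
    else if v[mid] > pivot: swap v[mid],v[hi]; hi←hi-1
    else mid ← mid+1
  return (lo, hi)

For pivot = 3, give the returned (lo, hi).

pivot = 3; lo=0, mid=0, hi=5
v[mid]=1<3: swap v[0],v[0]; lo=1,mid=1 → 1 3 7 -3 2 0
v[mid]=3=3: mid=2
v[mid]=7>3: swap v[2],v[5]; hi=4 → 1 3 0 -3 2 7
v[mid]=0<3: swap v[1],v[2]; lo=2,mid=3 → 1 0 3 -3 2 7
v[mid]=-3<3: swap v[2],v[3]; lo=3,mid=4 → 1 0 -3 3 2 7
v[mid]=2<3: swap v[3],v[4]; lo=4,mid=5 → 1 0 -3 2 3 7
end: lo=4, hi=4; v = 1 0 -3 2 3 7

(4, 4)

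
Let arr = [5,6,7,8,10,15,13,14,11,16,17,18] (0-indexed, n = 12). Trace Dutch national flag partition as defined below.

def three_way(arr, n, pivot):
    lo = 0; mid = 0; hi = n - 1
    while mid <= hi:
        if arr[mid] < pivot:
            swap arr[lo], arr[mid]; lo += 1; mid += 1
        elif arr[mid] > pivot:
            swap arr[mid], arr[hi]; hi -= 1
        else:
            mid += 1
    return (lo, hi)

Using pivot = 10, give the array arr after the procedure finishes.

[5,6,7,8,10,13,14,11,16,17,18,15]

lo=0 mid=0 hi=11
5<10: swap(0,0), lo=1 mid=1 ⇒ [5,6,7,8,10,15,13,14,11,16,17,18]
6<10: swap(1,1), lo=2 mid=2 ⇒ [5,6,7,8,10,15,13,14,11,16,17,18]
7<10: swap(2,2), lo=3 mid=3 ⇒ [5,6,7,8,10,15,13,14,11,16,17,18]
8<10: swap(3,3), lo=4 mid=4 ⇒ [5,6,7,8,10,15,13,14,11,16,17,18]
10=10: mid=5
15>10: swap(5,11), hi=10 ⇒ [5,6,7,8,10,18,13,14,11,16,17,15]
18>10: swap(5,10), hi=9 ⇒ [5,6,7,8,10,17,13,14,11,16,18,15]
17>10: swap(5,9), hi=8 ⇒ [5,6,7,8,10,16,13,14,11,17,18,15]
16>10: swap(5,8), hi=7 ⇒ [5,6,7,8,10,11,13,14,16,17,18,15]
11>10: swap(5,7), hi=6 ⇒ [5,6,7,8,10,14,13,11,16,17,18,15]
14>10: swap(5,6), hi=5 ⇒ [5,6,7,8,10,13,14,11,16,17,18,15]
13>10: swap(5,5), hi=4 ⇒ [5,6,7,8,10,13,14,11,16,17,18,15]
done. lo=4 hi=4; arr=[5,6,7,8,10,13,14,11,16,17,18,15]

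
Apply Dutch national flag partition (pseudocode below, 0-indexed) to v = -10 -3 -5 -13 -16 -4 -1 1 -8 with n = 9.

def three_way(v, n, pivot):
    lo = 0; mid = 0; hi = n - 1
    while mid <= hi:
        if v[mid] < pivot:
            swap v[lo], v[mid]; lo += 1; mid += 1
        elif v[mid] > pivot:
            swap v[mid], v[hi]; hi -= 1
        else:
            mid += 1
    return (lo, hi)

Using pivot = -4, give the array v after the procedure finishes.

pivot = -4; lo=0, mid=0, hi=8
v[mid]=-10<-4: swap v[0],v[0]; lo=1,mid=1 → -10 -3 -5 -13 -16 -4 -1 1 -8
v[mid]=-3>-4: swap v[1],v[8]; hi=7 → -10 -8 -5 -13 -16 -4 -1 1 -3
v[mid]=-8<-4: swap v[1],v[1]; lo=2,mid=2 → -10 -8 -5 -13 -16 -4 -1 1 -3
v[mid]=-5<-4: swap v[2],v[2]; lo=3,mid=3 → -10 -8 -5 -13 -16 -4 -1 1 -3
v[mid]=-13<-4: swap v[3],v[3]; lo=4,mid=4 → -10 -8 -5 -13 -16 -4 -1 1 -3
v[mid]=-16<-4: swap v[4],v[4]; lo=5,mid=5 → -10 -8 -5 -13 -16 -4 -1 1 -3
v[mid]=-4=-4: mid=6
v[mid]=-1>-4: swap v[6],v[7]; hi=6 → -10 -8 -5 -13 -16 -4 1 -1 -3
v[mid]=1>-4: swap v[6],v[6]; hi=5 → -10 -8 -5 -13 -16 -4 1 -1 -3
end: lo=5, hi=5; v = -10 -8 -5 -13 -16 -4 1 -1 -3

-10 -8 -5 -13 -16 -4 1 -1 -3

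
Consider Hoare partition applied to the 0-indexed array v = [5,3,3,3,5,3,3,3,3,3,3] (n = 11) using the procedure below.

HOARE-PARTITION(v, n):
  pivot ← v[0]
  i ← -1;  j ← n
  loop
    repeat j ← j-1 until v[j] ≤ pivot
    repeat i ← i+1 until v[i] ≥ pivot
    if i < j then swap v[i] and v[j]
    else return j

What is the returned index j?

8

pivot=5
j stops at 10 (3), i stops at 0 (5); swap ⇒ [3,3,3,3,5,3,3,3,3,3,5]
j stops at 9 (3), i stops at 4 (5); swap ⇒ [3,3,3,3,3,3,3,3,3,5,5]
j stops at 8, i stops at 9; i≥j ⇒ return 8. v=[3,3,3,3,3,3,3,3,3,5,5]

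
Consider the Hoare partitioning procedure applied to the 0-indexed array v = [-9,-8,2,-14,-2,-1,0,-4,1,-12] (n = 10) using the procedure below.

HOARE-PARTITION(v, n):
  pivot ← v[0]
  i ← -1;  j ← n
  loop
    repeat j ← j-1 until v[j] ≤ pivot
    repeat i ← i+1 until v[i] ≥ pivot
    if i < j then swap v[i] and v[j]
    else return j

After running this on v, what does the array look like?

pivot = v[0] = -9; i = -1, j = 10
j→9 (v[9]=-12≤-9), i→0 (v[0]=-9≥-9); i<j, swap → [-12,-8,2,-14,-2,-1,0,-4,1,-9]
j→3 (v[3]=-14≤-9), i→1 (v[1]=-8≥-9); i<j, swap → [-12,-14,2,-8,-2,-1,0,-4,1,-9]
j→1, i→2; i≥j, return j=1. v = [-12,-14,2,-8,-2,-1,0,-4,1,-9]

[-12,-14,2,-8,-2,-1,0,-4,1,-9]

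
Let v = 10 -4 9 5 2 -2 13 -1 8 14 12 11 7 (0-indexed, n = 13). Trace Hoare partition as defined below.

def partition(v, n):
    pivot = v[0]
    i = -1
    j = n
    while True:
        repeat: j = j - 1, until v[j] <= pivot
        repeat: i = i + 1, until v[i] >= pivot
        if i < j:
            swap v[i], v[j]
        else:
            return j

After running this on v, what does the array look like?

7 -4 9 5 2 -2 8 -1 13 14 12 11 10

pivot=10
j stops at 12 (7), i stops at 0 (10); swap ⇒ 7 -4 9 5 2 -2 13 -1 8 14 12 11 10
j stops at 8 (8), i stops at 6 (13); swap ⇒ 7 -4 9 5 2 -2 8 -1 13 14 12 11 10
j stops at 7, i stops at 8; i≥j ⇒ return 7. v=7 -4 9 5 2 -2 8 -1 13 14 12 11 10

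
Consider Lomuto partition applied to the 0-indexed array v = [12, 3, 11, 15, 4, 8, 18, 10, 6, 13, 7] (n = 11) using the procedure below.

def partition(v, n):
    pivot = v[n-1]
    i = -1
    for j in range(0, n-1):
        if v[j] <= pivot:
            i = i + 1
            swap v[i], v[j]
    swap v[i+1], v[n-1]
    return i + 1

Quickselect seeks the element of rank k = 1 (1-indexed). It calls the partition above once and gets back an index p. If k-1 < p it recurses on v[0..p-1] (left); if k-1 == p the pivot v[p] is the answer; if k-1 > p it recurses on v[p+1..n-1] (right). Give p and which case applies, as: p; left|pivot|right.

3; left

pivot = v[10] = 7; i = -1
j=0: v[0]=12 > 7 → no swap
j=1: v[1]=3 ≤ 7 → i=0, swap v[0],v[1] → [3, 12, 11, 15, 4, 8, 18, 10, 6, 13, 7]
j=2: v[2]=11 > 7 → no swap
j=3: v[3]=15 > 7 → no swap
j=4: v[4]=4 ≤ 7 → i=1, swap v[1],v[4] → [3, 4, 11, 15, 12, 8, 18, 10, 6, 13, 7]
j=5: v[5]=8 > 7 → no swap
j=6: v[6]=18 > 7 → no swap
j=7: v[7]=10 > 7 → no swap
j=8: v[8]=6 ≤ 7 → i=2, swap v[2],v[8] → [3, 4, 6, 15, 12, 8, 18, 10, 11, 13, 7]
j=9: v[9]=13 > 7 → no swap
final swap v[3],v[10] → [3, 4, 6, 7, 12, 8, 18, 10, 11, 13, 15]; return 3
p = 3; k-1 = 0 < 3 ⇒ left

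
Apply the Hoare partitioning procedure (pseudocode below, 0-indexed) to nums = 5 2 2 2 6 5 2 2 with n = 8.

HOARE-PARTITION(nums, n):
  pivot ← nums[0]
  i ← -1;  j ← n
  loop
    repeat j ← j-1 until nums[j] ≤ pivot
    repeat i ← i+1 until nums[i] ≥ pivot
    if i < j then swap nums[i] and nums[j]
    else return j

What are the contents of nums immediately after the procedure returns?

pivot = nums[0] = 5; i = -1, j = 8
j→7 (nums[7]=2≤5), i→0 (nums[0]=5≥5); i<j, swap → 2 2 2 2 6 5 2 5
j→6 (nums[6]=2≤5), i→4 (nums[4]=6≥5); i<j, swap → 2 2 2 2 2 5 6 5
j→5, i→5; i≥j, return j=5. nums = 2 2 2 2 2 5 6 5

2 2 2 2 2 5 6 5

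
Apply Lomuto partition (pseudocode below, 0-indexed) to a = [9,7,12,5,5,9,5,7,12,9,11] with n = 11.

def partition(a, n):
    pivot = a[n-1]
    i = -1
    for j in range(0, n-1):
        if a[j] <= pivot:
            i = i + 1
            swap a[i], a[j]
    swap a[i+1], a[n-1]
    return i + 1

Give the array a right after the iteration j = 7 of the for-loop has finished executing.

pivot = a[10] = 11; i = -1
j=0: a[0]=9 ≤ 11 → i=0, swap a[0],a[0] (no change) → [9,7,12,5,5,9,5,7,12,9,11]
j=1: a[1]=7 ≤ 11 → i=1, swap a[1],a[1] (no change) → [9,7,12,5,5,9,5,7,12,9,11]
j=2: a[2]=12 > 11 → no swap
j=3: a[3]=5 ≤ 11 → i=2, swap a[2],a[3] → [9,7,5,12,5,9,5,7,12,9,11]
j=4: a[4]=5 ≤ 11 → i=3, swap a[3],a[4] → [9,7,5,5,12,9,5,7,12,9,11]
j=5: a[5]=9 ≤ 11 → i=4, swap a[4],a[5] → [9,7,5,5,9,12,5,7,12,9,11]
j=6: a[6]=5 ≤ 11 → i=5, swap a[5],a[6] → [9,7,5,5,9,5,12,7,12,9,11]
j=7: a[7]=7 ≤ 11 → i=6, swap a[6],a[7] → [9,7,5,5,9,5,7,12,12,9,11]
(after j=7) a = [9,7,5,5,9,5,7,12,12,9,11]

[9,7,5,5,9,5,7,12,12,9,11]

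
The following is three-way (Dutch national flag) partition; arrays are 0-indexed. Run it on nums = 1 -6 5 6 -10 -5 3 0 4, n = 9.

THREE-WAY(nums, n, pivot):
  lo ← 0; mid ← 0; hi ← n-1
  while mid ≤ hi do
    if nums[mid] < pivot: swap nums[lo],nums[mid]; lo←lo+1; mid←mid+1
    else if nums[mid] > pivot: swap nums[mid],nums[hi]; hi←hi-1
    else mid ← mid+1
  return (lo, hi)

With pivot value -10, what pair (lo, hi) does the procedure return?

pivot = -10; lo=0, mid=0, hi=8
nums[mid]=1>-10: swap nums[0],nums[8]; hi=7 → 4 -6 5 6 -10 -5 3 0 1
nums[mid]=4>-10: swap nums[0],nums[7]; hi=6 → 0 -6 5 6 -10 -5 3 4 1
nums[mid]=0>-10: swap nums[0],nums[6]; hi=5 → 3 -6 5 6 -10 -5 0 4 1
nums[mid]=3>-10: swap nums[0],nums[5]; hi=4 → -5 -6 5 6 -10 3 0 4 1
nums[mid]=-5>-10: swap nums[0],nums[4]; hi=3 → -10 -6 5 6 -5 3 0 4 1
nums[mid]=-10=-10: mid=1
nums[mid]=-6>-10: swap nums[1],nums[3]; hi=2 → -10 6 5 -6 -5 3 0 4 1
nums[mid]=6>-10: swap nums[1],nums[2]; hi=1 → -10 5 6 -6 -5 3 0 4 1
nums[mid]=5>-10: swap nums[1],nums[1]; hi=0 → -10 5 6 -6 -5 3 0 4 1
end: lo=0, hi=0; nums = -10 5 6 -6 -5 3 0 4 1

(0, 0)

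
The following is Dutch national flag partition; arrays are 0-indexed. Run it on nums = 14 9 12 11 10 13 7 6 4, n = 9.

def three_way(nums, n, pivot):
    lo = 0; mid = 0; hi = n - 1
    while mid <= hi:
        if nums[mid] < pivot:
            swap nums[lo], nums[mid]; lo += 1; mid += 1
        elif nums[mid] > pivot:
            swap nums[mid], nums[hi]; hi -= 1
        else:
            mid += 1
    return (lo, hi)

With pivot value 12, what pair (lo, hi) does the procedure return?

(6, 6)

pivot = 12; lo=0, mid=0, hi=8
nums[mid]=14>12: swap nums[0],nums[8]; hi=7 → 4 9 12 11 10 13 7 6 14
nums[mid]=4<12: swap nums[0],nums[0]; lo=1,mid=1 → 4 9 12 11 10 13 7 6 14
nums[mid]=9<12: swap nums[1],nums[1]; lo=2,mid=2 → 4 9 12 11 10 13 7 6 14
nums[mid]=12=12: mid=3
nums[mid]=11<12: swap nums[2],nums[3]; lo=3,mid=4 → 4 9 11 12 10 13 7 6 14
nums[mid]=10<12: swap nums[3],nums[4]; lo=4,mid=5 → 4 9 11 10 12 13 7 6 14
nums[mid]=13>12: swap nums[5],nums[7]; hi=6 → 4 9 11 10 12 6 7 13 14
nums[mid]=6<12: swap nums[4],nums[5]; lo=5,mid=6 → 4 9 11 10 6 12 7 13 14
nums[mid]=7<12: swap nums[5],nums[6]; lo=6,mid=7 → 4 9 11 10 6 7 12 13 14
end: lo=6, hi=6; nums = 4 9 11 10 6 7 12 13 14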